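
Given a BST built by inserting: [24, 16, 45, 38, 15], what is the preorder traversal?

Tree insertion order: [24, 16, 45, 38, 15]
Tree (level-order array): [24, 16, 45, 15, None, 38]
Preorder traversal: [24, 16, 15, 45, 38]


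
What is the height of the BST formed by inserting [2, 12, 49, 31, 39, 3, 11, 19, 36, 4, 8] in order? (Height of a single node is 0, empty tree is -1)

Insertion order: [2, 12, 49, 31, 39, 3, 11, 19, 36, 4, 8]
Tree (level-order array): [2, None, 12, 3, 49, None, 11, 31, None, 4, None, 19, 39, None, 8, None, None, 36]
Compute height bottom-up (empty subtree = -1):
  height(8) = 1 + max(-1, -1) = 0
  height(4) = 1 + max(-1, 0) = 1
  height(11) = 1 + max(1, -1) = 2
  height(3) = 1 + max(-1, 2) = 3
  height(19) = 1 + max(-1, -1) = 0
  height(36) = 1 + max(-1, -1) = 0
  height(39) = 1 + max(0, -1) = 1
  height(31) = 1 + max(0, 1) = 2
  height(49) = 1 + max(2, -1) = 3
  height(12) = 1 + max(3, 3) = 4
  height(2) = 1 + max(-1, 4) = 5
Height = 5


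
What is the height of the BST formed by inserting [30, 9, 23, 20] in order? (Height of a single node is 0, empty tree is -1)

Insertion order: [30, 9, 23, 20]
Tree (level-order array): [30, 9, None, None, 23, 20]
Compute height bottom-up (empty subtree = -1):
  height(20) = 1 + max(-1, -1) = 0
  height(23) = 1 + max(0, -1) = 1
  height(9) = 1 + max(-1, 1) = 2
  height(30) = 1 + max(2, -1) = 3
Height = 3


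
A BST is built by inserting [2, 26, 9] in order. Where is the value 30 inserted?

Starting tree (level order): [2, None, 26, 9]
Insertion path: 2 -> 26
Result: insert 30 as right child of 26
Final tree (level order): [2, None, 26, 9, 30]


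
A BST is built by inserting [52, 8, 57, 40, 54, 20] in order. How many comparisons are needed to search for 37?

Search path for 37: 52 -> 8 -> 40 -> 20
Found: False
Comparisons: 4


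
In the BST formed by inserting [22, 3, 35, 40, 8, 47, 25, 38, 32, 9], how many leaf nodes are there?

Tree built from: [22, 3, 35, 40, 8, 47, 25, 38, 32, 9]
Tree (level-order array): [22, 3, 35, None, 8, 25, 40, None, 9, None, 32, 38, 47]
Rule: A leaf has 0 children.
Per-node child counts:
  node 22: 2 child(ren)
  node 3: 1 child(ren)
  node 8: 1 child(ren)
  node 9: 0 child(ren)
  node 35: 2 child(ren)
  node 25: 1 child(ren)
  node 32: 0 child(ren)
  node 40: 2 child(ren)
  node 38: 0 child(ren)
  node 47: 0 child(ren)
Matching nodes: [9, 32, 38, 47]
Count of leaf nodes: 4


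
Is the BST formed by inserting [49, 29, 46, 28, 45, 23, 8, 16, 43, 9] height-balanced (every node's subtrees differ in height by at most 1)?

Tree (level-order array): [49, 29, None, 28, 46, 23, None, 45, None, 8, None, 43, None, None, 16, None, None, 9]
Definition: a tree is height-balanced if, at every node, |h(left) - h(right)| <= 1 (empty subtree has height -1).
Bottom-up per-node check:
  node 9: h_left=-1, h_right=-1, diff=0 [OK], height=0
  node 16: h_left=0, h_right=-1, diff=1 [OK], height=1
  node 8: h_left=-1, h_right=1, diff=2 [FAIL (|-1-1|=2 > 1)], height=2
  node 23: h_left=2, h_right=-1, diff=3 [FAIL (|2--1|=3 > 1)], height=3
  node 28: h_left=3, h_right=-1, diff=4 [FAIL (|3--1|=4 > 1)], height=4
  node 43: h_left=-1, h_right=-1, diff=0 [OK], height=0
  node 45: h_left=0, h_right=-1, diff=1 [OK], height=1
  node 46: h_left=1, h_right=-1, diff=2 [FAIL (|1--1|=2 > 1)], height=2
  node 29: h_left=4, h_right=2, diff=2 [FAIL (|4-2|=2 > 1)], height=5
  node 49: h_left=5, h_right=-1, diff=6 [FAIL (|5--1|=6 > 1)], height=6
Node 8 violates the condition: |-1 - 1| = 2 > 1.
Result: Not balanced


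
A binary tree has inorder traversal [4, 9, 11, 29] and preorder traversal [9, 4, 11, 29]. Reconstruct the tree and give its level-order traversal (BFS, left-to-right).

Inorder:  [4, 9, 11, 29]
Preorder: [9, 4, 11, 29]
Algorithm: preorder visits root first, so consume preorder in order;
for each root, split the current inorder slice at that value into
left-subtree inorder and right-subtree inorder, then recurse.
Recursive splits:
  root=9; inorder splits into left=[4], right=[11, 29]
  root=4; inorder splits into left=[], right=[]
  root=11; inorder splits into left=[], right=[29]
  root=29; inorder splits into left=[], right=[]
Reconstructed level-order: [9, 4, 11, 29]


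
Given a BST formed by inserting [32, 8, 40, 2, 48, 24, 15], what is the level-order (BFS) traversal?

Tree insertion order: [32, 8, 40, 2, 48, 24, 15]
Tree (level-order array): [32, 8, 40, 2, 24, None, 48, None, None, 15]
BFS from the root, enqueuing left then right child of each popped node:
  queue [32] -> pop 32, enqueue [8, 40], visited so far: [32]
  queue [8, 40] -> pop 8, enqueue [2, 24], visited so far: [32, 8]
  queue [40, 2, 24] -> pop 40, enqueue [48], visited so far: [32, 8, 40]
  queue [2, 24, 48] -> pop 2, enqueue [none], visited so far: [32, 8, 40, 2]
  queue [24, 48] -> pop 24, enqueue [15], visited so far: [32, 8, 40, 2, 24]
  queue [48, 15] -> pop 48, enqueue [none], visited so far: [32, 8, 40, 2, 24, 48]
  queue [15] -> pop 15, enqueue [none], visited so far: [32, 8, 40, 2, 24, 48, 15]
Result: [32, 8, 40, 2, 24, 48, 15]


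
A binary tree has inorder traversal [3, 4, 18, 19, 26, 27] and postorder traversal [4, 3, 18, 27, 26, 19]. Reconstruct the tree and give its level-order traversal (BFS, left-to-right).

Inorder:   [3, 4, 18, 19, 26, 27]
Postorder: [4, 3, 18, 27, 26, 19]
Algorithm: postorder visits root last, so walk postorder right-to-left;
each value is the root of the current inorder slice — split it at that
value, recurse on the right subtree first, then the left.
Recursive splits:
  root=19; inorder splits into left=[3, 4, 18], right=[26, 27]
  root=26; inorder splits into left=[], right=[27]
  root=27; inorder splits into left=[], right=[]
  root=18; inorder splits into left=[3, 4], right=[]
  root=3; inorder splits into left=[], right=[4]
  root=4; inorder splits into left=[], right=[]
Reconstructed level-order: [19, 18, 26, 3, 27, 4]


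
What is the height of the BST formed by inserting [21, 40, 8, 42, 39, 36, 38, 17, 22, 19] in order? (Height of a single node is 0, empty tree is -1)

Insertion order: [21, 40, 8, 42, 39, 36, 38, 17, 22, 19]
Tree (level-order array): [21, 8, 40, None, 17, 39, 42, None, 19, 36, None, None, None, None, None, 22, 38]
Compute height bottom-up (empty subtree = -1):
  height(19) = 1 + max(-1, -1) = 0
  height(17) = 1 + max(-1, 0) = 1
  height(8) = 1 + max(-1, 1) = 2
  height(22) = 1 + max(-1, -1) = 0
  height(38) = 1 + max(-1, -1) = 0
  height(36) = 1 + max(0, 0) = 1
  height(39) = 1 + max(1, -1) = 2
  height(42) = 1 + max(-1, -1) = 0
  height(40) = 1 + max(2, 0) = 3
  height(21) = 1 + max(2, 3) = 4
Height = 4


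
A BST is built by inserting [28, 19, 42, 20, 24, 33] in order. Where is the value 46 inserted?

Starting tree (level order): [28, 19, 42, None, 20, 33, None, None, 24]
Insertion path: 28 -> 42
Result: insert 46 as right child of 42
Final tree (level order): [28, 19, 42, None, 20, 33, 46, None, 24]


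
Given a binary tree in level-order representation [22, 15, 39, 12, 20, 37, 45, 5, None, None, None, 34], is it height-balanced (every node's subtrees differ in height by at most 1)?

Tree (level-order array): [22, 15, 39, 12, 20, 37, 45, 5, None, None, None, 34]
Definition: a tree is height-balanced if, at every node, |h(left) - h(right)| <= 1 (empty subtree has height -1).
Bottom-up per-node check:
  node 5: h_left=-1, h_right=-1, diff=0 [OK], height=0
  node 12: h_left=0, h_right=-1, diff=1 [OK], height=1
  node 20: h_left=-1, h_right=-1, diff=0 [OK], height=0
  node 15: h_left=1, h_right=0, diff=1 [OK], height=2
  node 34: h_left=-1, h_right=-1, diff=0 [OK], height=0
  node 37: h_left=0, h_right=-1, diff=1 [OK], height=1
  node 45: h_left=-1, h_right=-1, diff=0 [OK], height=0
  node 39: h_left=1, h_right=0, diff=1 [OK], height=2
  node 22: h_left=2, h_right=2, diff=0 [OK], height=3
All nodes satisfy the balance condition.
Result: Balanced


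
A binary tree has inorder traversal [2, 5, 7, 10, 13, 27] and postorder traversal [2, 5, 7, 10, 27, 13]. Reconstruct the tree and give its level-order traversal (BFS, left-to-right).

Inorder:   [2, 5, 7, 10, 13, 27]
Postorder: [2, 5, 7, 10, 27, 13]
Algorithm: postorder visits root last, so walk postorder right-to-left;
each value is the root of the current inorder slice — split it at that
value, recurse on the right subtree first, then the left.
Recursive splits:
  root=13; inorder splits into left=[2, 5, 7, 10], right=[27]
  root=27; inorder splits into left=[], right=[]
  root=10; inorder splits into left=[2, 5, 7], right=[]
  root=7; inorder splits into left=[2, 5], right=[]
  root=5; inorder splits into left=[2], right=[]
  root=2; inorder splits into left=[], right=[]
Reconstructed level-order: [13, 10, 27, 7, 5, 2]


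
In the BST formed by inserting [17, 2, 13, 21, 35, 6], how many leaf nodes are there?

Tree built from: [17, 2, 13, 21, 35, 6]
Tree (level-order array): [17, 2, 21, None, 13, None, 35, 6]
Rule: A leaf has 0 children.
Per-node child counts:
  node 17: 2 child(ren)
  node 2: 1 child(ren)
  node 13: 1 child(ren)
  node 6: 0 child(ren)
  node 21: 1 child(ren)
  node 35: 0 child(ren)
Matching nodes: [6, 35]
Count of leaf nodes: 2


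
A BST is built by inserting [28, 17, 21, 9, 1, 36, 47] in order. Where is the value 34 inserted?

Starting tree (level order): [28, 17, 36, 9, 21, None, 47, 1]
Insertion path: 28 -> 36
Result: insert 34 as left child of 36
Final tree (level order): [28, 17, 36, 9, 21, 34, 47, 1]


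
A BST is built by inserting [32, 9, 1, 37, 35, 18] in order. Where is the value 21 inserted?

Starting tree (level order): [32, 9, 37, 1, 18, 35]
Insertion path: 32 -> 9 -> 18
Result: insert 21 as right child of 18
Final tree (level order): [32, 9, 37, 1, 18, 35, None, None, None, None, 21]


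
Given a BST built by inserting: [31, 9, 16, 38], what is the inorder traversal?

Tree insertion order: [31, 9, 16, 38]
Tree (level-order array): [31, 9, 38, None, 16]
Inorder traversal: [9, 16, 31, 38]


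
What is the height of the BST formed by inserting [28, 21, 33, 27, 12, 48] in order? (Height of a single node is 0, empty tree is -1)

Insertion order: [28, 21, 33, 27, 12, 48]
Tree (level-order array): [28, 21, 33, 12, 27, None, 48]
Compute height bottom-up (empty subtree = -1):
  height(12) = 1 + max(-1, -1) = 0
  height(27) = 1 + max(-1, -1) = 0
  height(21) = 1 + max(0, 0) = 1
  height(48) = 1 + max(-1, -1) = 0
  height(33) = 1 + max(-1, 0) = 1
  height(28) = 1 + max(1, 1) = 2
Height = 2


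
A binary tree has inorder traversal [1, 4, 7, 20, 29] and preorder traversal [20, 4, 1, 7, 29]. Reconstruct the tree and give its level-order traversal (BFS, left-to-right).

Inorder:  [1, 4, 7, 20, 29]
Preorder: [20, 4, 1, 7, 29]
Algorithm: preorder visits root first, so consume preorder in order;
for each root, split the current inorder slice at that value into
left-subtree inorder and right-subtree inorder, then recurse.
Recursive splits:
  root=20; inorder splits into left=[1, 4, 7], right=[29]
  root=4; inorder splits into left=[1], right=[7]
  root=1; inorder splits into left=[], right=[]
  root=7; inorder splits into left=[], right=[]
  root=29; inorder splits into left=[], right=[]
Reconstructed level-order: [20, 4, 29, 1, 7]


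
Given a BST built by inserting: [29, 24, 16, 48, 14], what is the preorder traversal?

Tree insertion order: [29, 24, 16, 48, 14]
Tree (level-order array): [29, 24, 48, 16, None, None, None, 14]
Preorder traversal: [29, 24, 16, 14, 48]


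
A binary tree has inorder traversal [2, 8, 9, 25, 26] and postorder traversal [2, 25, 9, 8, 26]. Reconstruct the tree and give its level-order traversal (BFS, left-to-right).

Inorder:   [2, 8, 9, 25, 26]
Postorder: [2, 25, 9, 8, 26]
Algorithm: postorder visits root last, so walk postorder right-to-left;
each value is the root of the current inorder slice — split it at that
value, recurse on the right subtree first, then the left.
Recursive splits:
  root=26; inorder splits into left=[2, 8, 9, 25], right=[]
  root=8; inorder splits into left=[2], right=[9, 25]
  root=9; inorder splits into left=[], right=[25]
  root=25; inorder splits into left=[], right=[]
  root=2; inorder splits into left=[], right=[]
Reconstructed level-order: [26, 8, 2, 9, 25]


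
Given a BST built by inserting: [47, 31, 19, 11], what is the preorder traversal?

Tree insertion order: [47, 31, 19, 11]
Tree (level-order array): [47, 31, None, 19, None, 11]
Preorder traversal: [47, 31, 19, 11]


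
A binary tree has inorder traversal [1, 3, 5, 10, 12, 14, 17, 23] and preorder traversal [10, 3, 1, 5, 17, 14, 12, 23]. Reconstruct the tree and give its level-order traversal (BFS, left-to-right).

Inorder:  [1, 3, 5, 10, 12, 14, 17, 23]
Preorder: [10, 3, 1, 5, 17, 14, 12, 23]
Algorithm: preorder visits root first, so consume preorder in order;
for each root, split the current inorder slice at that value into
left-subtree inorder and right-subtree inorder, then recurse.
Recursive splits:
  root=10; inorder splits into left=[1, 3, 5], right=[12, 14, 17, 23]
  root=3; inorder splits into left=[1], right=[5]
  root=1; inorder splits into left=[], right=[]
  root=5; inorder splits into left=[], right=[]
  root=17; inorder splits into left=[12, 14], right=[23]
  root=14; inorder splits into left=[12], right=[]
  root=12; inorder splits into left=[], right=[]
  root=23; inorder splits into left=[], right=[]
Reconstructed level-order: [10, 3, 17, 1, 5, 14, 23, 12]


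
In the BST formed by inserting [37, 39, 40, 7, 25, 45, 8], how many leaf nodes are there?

Tree built from: [37, 39, 40, 7, 25, 45, 8]
Tree (level-order array): [37, 7, 39, None, 25, None, 40, 8, None, None, 45]
Rule: A leaf has 0 children.
Per-node child counts:
  node 37: 2 child(ren)
  node 7: 1 child(ren)
  node 25: 1 child(ren)
  node 8: 0 child(ren)
  node 39: 1 child(ren)
  node 40: 1 child(ren)
  node 45: 0 child(ren)
Matching nodes: [8, 45]
Count of leaf nodes: 2


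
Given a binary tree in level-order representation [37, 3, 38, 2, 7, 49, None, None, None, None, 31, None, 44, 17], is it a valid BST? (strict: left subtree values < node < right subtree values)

Level-order array: [37, 3, 38, 2, 7, 49, None, None, None, None, 31, None, 44, 17]
Validate using subtree bounds (lo, hi): at each node, require lo < value < hi,
then recurse left with hi=value and right with lo=value.
Preorder trace (stopping at first violation):
  at node 37 with bounds (-inf, +inf): OK
  at node 3 with bounds (-inf, 37): OK
  at node 2 with bounds (-inf, 3): OK
  at node 7 with bounds (3, 37): OK
  at node 31 with bounds (7, 37): OK
  at node 17 with bounds (7, 31): OK
  at node 38 with bounds (37, +inf): OK
  at node 49 with bounds (37, 38): VIOLATION
Node 49 violates its bound: not (37 < 49 < 38).
Result: Not a valid BST


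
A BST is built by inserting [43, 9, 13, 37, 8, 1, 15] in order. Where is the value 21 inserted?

Starting tree (level order): [43, 9, None, 8, 13, 1, None, None, 37, None, None, 15]
Insertion path: 43 -> 9 -> 13 -> 37 -> 15
Result: insert 21 as right child of 15
Final tree (level order): [43, 9, None, 8, 13, 1, None, None, 37, None, None, 15, None, None, 21]


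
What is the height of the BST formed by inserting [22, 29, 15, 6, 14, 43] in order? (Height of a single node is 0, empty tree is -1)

Insertion order: [22, 29, 15, 6, 14, 43]
Tree (level-order array): [22, 15, 29, 6, None, None, 43, None, 14]
Compute height bottom-up (empty subtree = -1):
  height(14) = 1 + max(-1, -1) = 0
  height(6) = 1 + max(-1, 0) = 1
  height(15) = 1 + max(1, -1) = 2
  height(43) = 1 + max(-1, -1) = 0
  height(29) = 1 + max(-1, 0) = 1
  height(22) = 1 + max(2, 1) = 3
Height = 3


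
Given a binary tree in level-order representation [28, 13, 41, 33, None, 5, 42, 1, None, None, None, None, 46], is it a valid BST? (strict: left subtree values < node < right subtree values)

Level-order array: [28, 13, 41, 33, None, 5, 42, 1, None, None, None, None, 46]
Validate using subtree bounds (lo, hi): at each node, require lo < value < hi,
then recurse left with hi=value and right with lo=value.
Preorder trace (stopping at first violation):
  at node 28 with bounds (-inf, +inf): OK
  at node 13 with bounds (-inf, 28): OK
  at node 33 with bounds (-inf, 13): VIOLATION
Node 33 violates its bound: not (-inf < 33 < 13).
Result: Not a valid BST


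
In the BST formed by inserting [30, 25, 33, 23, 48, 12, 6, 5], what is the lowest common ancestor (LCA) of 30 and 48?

Tree insertion order: [30, 25, 33, 23, 48, 12, 6, 5]
Tree (level-order array): [30, 25, 33, 23, None, None, 48, 12, None, None, None, 6, None, 5]
In a BST, the LCA of p=30, q=48 is the first node v on the
root-to-leaf path with p <= v <= q (go left if both < v, right if both > v).
Walk from root:
  at 30: 30 <= 30 <= 48, this is the LCA
LCA = 30


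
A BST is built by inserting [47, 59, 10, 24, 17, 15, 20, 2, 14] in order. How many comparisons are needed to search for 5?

Search path for 5: 47 -> 10 -> 2
Found: False
Comparisons: 3


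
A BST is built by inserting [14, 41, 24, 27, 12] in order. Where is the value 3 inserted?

Starting tree (level order): [14, 12, 41, None, None, 24, None, None, 27]
Insertion path: 14 -> 12
Result: insert 3 as left child of 12
Final tree (level order): [14, 12, 41, 3, None, 24, None, None, None, None, 27]


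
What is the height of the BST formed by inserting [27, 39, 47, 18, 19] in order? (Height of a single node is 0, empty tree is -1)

Insertion order: [27, 39, 47, 18, 19]
Tree (level-order array): [27, 18, 39, None, 19, None, 47]
Compute height bottom-up (empty subtree = -1):
  height(19) = 1 + max(-1, -1) = 0
  height(18) = 1 + max(-1, 0) = 1
  height(47) = 1 + max(-1, -1) = 0
  height(39) = 1 + max(-1, 0) = 1
  height(27) = 1 + max(1, 1) = 2
Height = 2


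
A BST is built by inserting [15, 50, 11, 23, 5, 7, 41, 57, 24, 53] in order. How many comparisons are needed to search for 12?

Search path for 12: 15 -> 11
Found: False
Comparisons: 2


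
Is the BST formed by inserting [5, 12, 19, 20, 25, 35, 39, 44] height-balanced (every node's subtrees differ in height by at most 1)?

Tree (level-order array): [5, None, 12, None, 19, None, 20, None, 25, None, 35, None, 39, None, 44]
Definition: a tree is height-balanced if, at every node, |h(left) - h(right)| <= 1 (empty subtree has height -1).
Bottom-up per-node check:
  node 44: h_left=-1, h_right=-1, diff=0 [OK], height=0
  node 39: h_left=-1, h_right=0, diff=1 [OK], height=1
  node 35: h_left=-1, h_right=1, diff=2 [FAIL (|-1-1|=2 > 1)], height=2
  node 25: h_left=-1, h_right=2, diff=3 [FAIL (|-1-2|=3 > 1)], height=3
  node 20: h_left=-1, h_right=3, diff=4 [FAIL (|-1-3|=4 > 1)], height=4
  node 19: h_left=-1, h_right=4, diff=5 [FAIL (|-1-4|=5 > 1)], height=5
  node 12: h_left=-1, h_right=5, diff=6 [FAIL (|-1-5|=6 > 1)], height=6
  node 5: h_left=-1, h_right=6, diff=7 [FAIL (|-1-6|=7 > 1)], height=7
Node 35 violates the condition: |-1 - 1| = 2 > 1.
Result: Not balanced


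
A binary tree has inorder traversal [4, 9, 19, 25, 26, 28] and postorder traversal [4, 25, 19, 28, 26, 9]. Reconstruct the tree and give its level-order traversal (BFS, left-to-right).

Inorder:   [4, 9, 19, 25, 26, 28]
Postorder: [4, 25, 19, 28, 26, 9]
Algorithm: postorder visits root last, so walk postorder right-to-left;
each value is the root of the current inorder slice — split it at that
value, recurse on the right subtree first, then the left.
Recursive splits:
  root=9; inorder splits into left=[4], right=[19, 25, 26, 28]
  root=26; inorder splits into left=[19, 25], right=[28]
  root=28; inorder splits into left=[], right=[]
  root=19; inorder splits into left=[], right=[25]
  root=25; inorder splits into left=[], right=[]
  root=4; inorder splits into left=[], right=[]
Reconstructed level-order: [9, 4, 26, 19, 28, 25]


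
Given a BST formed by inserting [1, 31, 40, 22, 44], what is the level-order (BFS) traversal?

Tree insertion order: [1, 31, 40, 22, 44]
Tree (level-order array): [1, None, 31, 22, 40, None, None, None, 44]
BFS from the root, enqueuing left then right child of each popped node:
  queue [1] -> pop 1, enqueue [31], visited so far: [1]
  queue [31] -> pop 31, enqueue [22, 40], visited so far: [1, 31]
  queue [22, 40] -> pop 22, enqueue [none], visited so far: [1, 31, 22]
  queue [40] -> pop 40, enqueue [44], visited so far: [1, 31, 22, 40]
  queue [44] -> pop 44, enqueue [none], visited so far: [1, 31, 22, 40, 44]
Result: [1, 31, 22, 40, 44]


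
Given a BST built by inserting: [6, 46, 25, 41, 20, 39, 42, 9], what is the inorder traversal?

Tree insertion order: [6, 46, 25, 41, 20, 39, 42, 9]
Tree (level-order array): [6, None, 46, 25, None, 20, 41, 9, None, 39, 42]
Inorder traversal: [6, 9, 20, 25, 39, 41, 42, 46]


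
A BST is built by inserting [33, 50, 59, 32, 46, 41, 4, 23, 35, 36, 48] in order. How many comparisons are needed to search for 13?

Search path for 13: 33 -> 32 -> 4 -> 23
Found: False
Comparisons: 4


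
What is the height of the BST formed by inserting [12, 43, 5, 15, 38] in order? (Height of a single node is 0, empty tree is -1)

Insertion order: [12, 43, 5, 15, 38]
Tree (level-order array): [12, 5, 43, None, None, 15, None, None, 38]
Compute height bottom-up (empty subtree = -1):
  height(5) = 1 + max(-1, -1) = 0
  height(38) = 1 + max(-1, -1) = 0
  height(15) = 1 + max(-1, 0) = 1
  height(43) = 1 + max(1, -1) = 2
  height(12) = 1 + max(0, 2) = 3
Height = 3


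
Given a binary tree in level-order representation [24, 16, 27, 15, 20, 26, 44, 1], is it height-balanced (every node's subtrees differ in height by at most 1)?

Tree (level-order array): [24, 16, 27, 15, 20, 26, 44, 1]
Definition: a tree is height-balanced if, at every node, |h(left) - h(right)| <= 1 (empty subtree has height -1).
Bottom-up per-node check:
  node 1: h_left=-1, h_right=-1, diff=0 [OK], height=0
  node 15: h_left=0, h_right=-1, diff=1 [OK], height=1
  node 20: h_left=-1, h_right=-1, diff=0 [OK], height=0
  node 16: h_left=1, h_right=0, diff=1 [OK], height=2
  node 26: h_left=-1, h_right=-1, diff=0 [OK], height=0
  node 44: h_left=-1, h_right=-1, diff=0 [OK], height=0
  node 27: h_left=0, h_right=0, diff=0 [OK], height=1
  node 24: h_left=2, h_right=1, diff=1 [OK], height=3
All nodes satisfy the balance condition.
Result: Balanced


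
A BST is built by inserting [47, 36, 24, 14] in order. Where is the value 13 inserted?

Starting tree (level order): [47, 36, None, 24, None, 14]
Insertion path: 47 -> 36 -> 24 -> 14
Result: insert 13 as left child of 14
Final tree (level order): [47, 36, None, 24, None, 14, None, 13]


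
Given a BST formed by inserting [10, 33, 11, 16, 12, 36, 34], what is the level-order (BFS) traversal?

Tree insertion order: [10, 33, 11, 16, 12, 36, 34]
Tree (level-order array): [10, None, 33, 11, 36, None, 16, 34, None, 12]
BFS from the root, enqueuing left then right child of each popped node:
  queue [10] -> pop 10, enqueue [33], visited so far: [10]
  queue [33] -> pop 33, enqueue [11, 36], visited so far: [10, 33]
  queue [11, 36] -> pop 11, enqueue [16], visited so far: [10, 33, 11]
  queue [36, 16] -> pop 36, enqueue [34], visited so far: [10, 33, 11, 36]
  queue [16, 34] -> pop 16, enqueue [12], visited so far: [10, 33, 11, 36, 16]
  queue [34, 12] -> pop 34, enqueue [none], visited so far: [10, 33, 11, 36, 16, 34]
  queue [12] -> pop 12, enqueue [none], visited so far: [10, 33, 11, 36, 16, 34, 12]
Result: [10, 33, 11, 36, 16, 34, 12]


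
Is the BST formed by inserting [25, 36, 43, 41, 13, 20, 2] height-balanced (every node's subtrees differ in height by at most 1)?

Tree (level-order array): [25, 13, 36, 2, 20, None, 43, None, None, None, None, 41]
Definition: a tree is height-balanced if, at every node, |h(left) - h(right)| <= 1 (empty subtree has height -1).
Bottom-up per-node check:
  node 2: h_left=-1, h_right=-1, diff=0 [OK], height=0
  node 20: h_left=-1, h_right=-1, diff=0 [OK], height=0
  node 13: h_left=0, h_right=0, diff=0 [OK], height=1
  node 41: h_left=-1, h_right=-1, diff=0 [OK], height=0
  node 43: h_left=0, h_right=-1, diff=1 [OK], height=1
  node 36: h_left=-1, h_right=1, diff=2 [FAIL (|-1-1|=2 > 1)], height=2
  node 25: h_left=1, h_right=2, diff=1 [OK], height=3
Node 36 violates the condition: |-1 - 1| = 2 > 1.
Result: Not balanced


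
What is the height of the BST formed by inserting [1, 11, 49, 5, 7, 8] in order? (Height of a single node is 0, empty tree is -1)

Insertion order: [1, 11, 49, 5, 7, 8]
Tree (level-order array): [1, None, 11, 5, 49, None, 7, None, None, None, 8]
Compute height bottom-up (empty subtree = -1):
  height(8) = 1 + max(-1, -1) = 0
  height(7) = 1 + max(-1, 0) = 1
  height(5) = 1 + max(-1, 1) = 2
  height(49) = 1 + max(-1, -1) = 0
  height(11) = 1 + max(2, 0) = 3
  height(1) = 1 + max(-1, 3) = 4
Height = 4


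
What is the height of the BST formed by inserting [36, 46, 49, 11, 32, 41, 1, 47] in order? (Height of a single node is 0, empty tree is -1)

Insertion order: [36, 46, 49, 11, 32, 41, 1, 47]
Tree (level-order array): [36, 11, 46, 1, 32, 41, 49, None, None, None, None, None, None, 47]
Compute height bottom-up (empty subtree = -1):
  height(1) = 1 + max(-1, -1) = 0
  height(32) = 1 + max(-1, -1) = 0
  height(11) = 1 + max(0, 0) = 1
  height(41) = 1 + max(-1, -1) = 0
  height(47) = 1 + max(-1, -1) = 0
  height(49) = 1 + max(0, -1) = 1
  height(46) = 1 + max(0, 1) = 2
  height(36) = 1 + max(1, 2) = 3
Height = 3


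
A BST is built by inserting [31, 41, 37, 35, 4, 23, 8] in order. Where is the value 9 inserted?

Starting tree (level order): [31, 4, 41, None, 23, 37, None, 8, None, 35]
Insertion path: 31 -> 4 -> 23 -> 8
Result: insert 9 as right child of 8
Final tree (level order): [31, 4, 41, None, 23, 37, None, 8, None, 35, None, None, 9]


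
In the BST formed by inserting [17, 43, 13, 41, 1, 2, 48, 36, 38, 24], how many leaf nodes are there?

Tree built from: [17, 43, 13, 41, 1, 2, 48, 36, 38, 24]
Tree (level-order array): [17, 13, 43, 1, None, 41, 48, None, 2, 36, None, None, None, None, None, 24, 38]
Rule: A leaf has 0 children.
Per-node child counts:
  node 17: 2 child(ren)
  node 13: 1 child(ren)
  node 1: 1 child(ren)
  node 2: 0 child(ren)
  node 43: 2 child(ren)
  node 41: 1 child(ren)
  node 36: 2 child(ren)
  node 24: 0 child(ren)
  node 38: 0 child(ren)
  node 48: 0 child(ren)
Matching nodes: [2, 24, 38, 48]
Count of leaf nodes: 4


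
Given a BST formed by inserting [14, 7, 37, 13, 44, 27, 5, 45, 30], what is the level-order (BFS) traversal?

Tree insertion order: [14, 7, 37, 13, 44, 27, 5, 45, 30]
Tree (level-order array): [14, 7, 37, 5, 13, 27, 44, None, None, None, None, None, 30, None, 45]
BFS from the root, enqueuing left then right child of each popped node:
  queue [14] -> pop 14, enqueue [7, 37], visited so far: [14]
  queue [7, 37] -> pop 7, enqueue [5, 13], visited so far: [14, 7]
  queue [37, 5, 13] -> pop 37, enqueue [27, 44], visited so far: [14, 7, 37]
  queue [5, 13, 27, 44] -> pop 5, enqueue [none], visited so far: [14, 7, 37, 5]
  queue [13, 27, 44] -> pop 13, enqueue [none], visited so far: [14, 7, 37, 5, 13]
  queue [27, 44] -> pop 27, enqueue [30], visited so far: [14, 7, 37, 5, 13, 27]
  queue [44, 30] -> pop 44, enqueue [45], visited so far: [14, 7, 37, 5, 13, 27, 44]
  queue [30, 45] -> pop 30, enqueue [none], visited so far: [14, 7, 37, 5, 13, 27, 44, 30]
  queue [45] -> pop 45, enqueue [none], visited so far: [14, 7, 37, 5, 13, 27, 44, 30, 45]
Result: [14, 7, 37, 5, 13, 27, 44, 30, 45]


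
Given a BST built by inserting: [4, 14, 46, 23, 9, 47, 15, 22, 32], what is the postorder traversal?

Tree insertion order: [4, 14, 46, 23, 9, 47, 15, 22, 32]
Tree (level-order array): [4, None, 14, 9, 46, None, None, 23, 47, 15, 32, None, None, None, 22]
Postorder traversal: [9, 22, 15, 32, 23, 47, 46, 14, 4]


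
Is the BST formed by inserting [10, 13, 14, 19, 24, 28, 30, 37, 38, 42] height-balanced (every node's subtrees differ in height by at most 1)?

Tree (level-order array): [10, None, 13, None, 14, None, 19, None, 24, None, 28, None, 30, None, 37, None, 38, None, 42]
Definition: a tree is height-balanced if, at every node, |h(left) - h(right)| <= 1 (empty subtree has height -1).
Bottom-up per-node check:
  node 42: h_left=-1, h_right=-1, diff=0 [OK], height=0
  node 38: h_left=-1, h_right=0, diff=1 [OK], height=1
  node 37: h_left=-1, h_right=1, diff=2 [FAIL (|-1-1|=2 > 1)], height=2
  node 30: h_left=-1, h_right=2, diff=3 [FAIL (|-1-2|=3 > 1)], height=3
  node 28: h_left=-1, h_right=3, diff=4 [FAIL (|-1-3|=4 > 1)], height=4
  node 24: h_left=-1, h_right=4, diff=5 [FAIL (|-1-4|=5 > 1)], height=5
  node 19: h_left=-1, h_right=5, diff=6 [FAIL (|-1-5|=6 > 1)], height=6
  node 14: h_left=-1, h_right=6, diff=7 [FAIL (|-1-6|=7 > 1)], height=7
  node 13: h_left=-1, h_right=7, diff=8 [FAIL (|-1-7|=8 > 1)], height=8
  node 10: h_left=-1, h_right=8, diff=9 [FAIL (|-1-8|=9 > 1)], height=9
Node 37 violates the condition: |-1 - 1| = 2 > 1.
Result: Not balanced


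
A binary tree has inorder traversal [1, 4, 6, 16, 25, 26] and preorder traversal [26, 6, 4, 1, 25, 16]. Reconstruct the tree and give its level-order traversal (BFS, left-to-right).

Inorder:  [1, 4, 6, 16, 25, 26]
Preorder: [26, 6, 4, 1, 25, 16]
Algorithm: preorder visits root first, so consume preorder in order;
for each root, split the current inorder slice at that value into
left-subtree inorder and right-subtree inorder, then recurse.
Recursive splits:
  root=26; inorder splits into left=[1, 4, 6, 16, 25], right=[]
  root=6; inorder splits into left=[1, 4], right=[16, 25]
  root=4; inorder splits into left=[1], right=[]
  root=1; inorder splits into left=[], right=[]
  root=25; inorder splits into left=[16], right=[]
  root=16; inorder splits into left=[], right=[]
Reconstructed level-order: [26, 6, 4, 25, 1, 16]


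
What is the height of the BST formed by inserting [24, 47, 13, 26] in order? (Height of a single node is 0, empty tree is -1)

Insertion order: [24, 47, 13, 26]
Tree (level-order array): [24, 13, 47, None, None, 26]
Compute height bottom-up (empty subtree = -1):
  height(13) = 1 + max(-1, -1) = 0
  height(26) = 1 + max(-1, -1) = 0
  height(47) = 1 + max(0, -1) = 1
  height(24) = 1 + max(0, 1) = 2
Height = 2


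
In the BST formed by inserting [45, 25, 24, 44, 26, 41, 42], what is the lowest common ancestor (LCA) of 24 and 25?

Tree insertion order: [45, 25, 24, 44, 26, 41, 42]
Tree (level-order array): [45, 25, None, 24, 44, None, None, 26, None, None, 41, None, 42]
In a BST, the LCA of p=24, q=25 is the first node v on the
root-to-leaf path with p <= v <= q (go left if both < v, right if both > v).
Walk from root:
  at 45: both 24 and 25 < 45, go left
  at 25: 24 <= 25 <= 25, this is the LCA
LCA = 25


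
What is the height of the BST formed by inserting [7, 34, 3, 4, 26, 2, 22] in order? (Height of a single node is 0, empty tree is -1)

Insertion order: [7, 34, 3, 4, 26, 2, 22]
Tree (level-order array): [7, 3, 34, 2, 4, 26, None, None, None, None, None, 22]
Compute height bottom-up (empty subtree = -1):
  height(2) = 1 + max(-1, -1) = 0
  height(4) = 1 + max(-1, -1) = 0
  height(3) = 1 + max(0, 0) = 1
  height(22) = 1 + max(-1, -1) = 0
  height(26) = 1 + max(0, -1) = 1
  height(34) = 1 + max(1, -1) = 2
  height(7) = 1 + max(1, 2) = 3
Height = 3


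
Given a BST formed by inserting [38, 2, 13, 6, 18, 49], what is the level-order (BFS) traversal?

Tree insertion order: [38, 2, 13, 6, 18, 49]
Tree (level-order array): [38, 2, 49, None, 13, None, None, 6, 18]
BFS from the root, enqueuing left then right child of each popped node:
  queue [38] -> pop 38, enqueue [2, 49], visited so far: [38]
  queue [2, 49] -> pop 2, enqueue [13], visited so far: [38, 2]
  queue [49, 13] -> pop 49, enqueue [none], visited so far: [38, 2, 49]
  queue [13] -> pop 13, enqueue [6, 18], visited so far: [38, 2, 49, 13]
  queue [6, 18] -> pop 6, enqueue [none], visited so far: [38, 2, 49, 13, 6]
  queue [18] -> pop 18, enqueue [none], visited so far: [38, 2, 49, 13, 6, 18]
Result: [38, 2, 49, 13, 6, 18]


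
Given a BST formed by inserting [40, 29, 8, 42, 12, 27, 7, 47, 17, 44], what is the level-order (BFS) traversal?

Tree insertion order: [40, 29, 8, 42, 12, 27, 7, 47, 17, 44]
Tree (level-order array): [40, 29, 42, 8, None, None, 47, 7, 12, 44, None, None, None, None, 27, None, None, 17]
BFS from the root, enqueuing left then right child of each popped node:
  queue [40] -> pop 40, enqueue [29, 42], visited so far: [40]
  queue [29, 42] -> pop 29, enqueue [8], visited so far: [40, 29]
  queue [42, 8] -> pop 42, enqueue [47], visited so far: [40, 29, 42]
  queue [8, 47] -> pop 8, enqueue [7, 12], visited so far: [40, 29, 42, 8]
  queue [47, 7, 12] -> pop 47, enqueue [44], visited so far: [40, 29, 42, 8, 47]
  queue [7, 12, 44] -> pop 7, enqueue [none], visited so far: [40, 29, 42, 8, 47, 7]
  queue [12, 44] -> pop 12, enqueue [27], visited so far: [40, 29, 42, 8, 47, 7, 12]
  queue [44, 27] -> pop 44, enqueue [none], visited so far: [40, 29, 42, 8, 47, 7, 12, 44]
  queue [27] -> pop 27, enqueue [17], visited so far: [40, 29, 42, 8, 47, 7, 12, 44, 27]
  queue [17] -> pop 17, enqueue [none], visited so far: [40, 29, 42, 8, 47, 7, 12, 44, 27, 17]
Result: [40, 29, 42, 8, 47, 7, 12, 44, 27, 17]


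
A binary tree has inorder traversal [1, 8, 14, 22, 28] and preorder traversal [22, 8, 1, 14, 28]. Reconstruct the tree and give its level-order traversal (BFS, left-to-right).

Inorder:  [1, 8, 14, 22, 28]
Preorder: [22, 8, 1, 14, 28]
Algorithm: preorder visits root first, so consume preorder in order;
for each root, split the current inorder slice at that value into
left-subtree inorder and right-subtree inorder, then recurse.
Recursive splits:
  root=22; inorder splits into left=[1, 8, 14], right=[28]
  root=8; inorder splits into left=[1], right=[14]
  root=1; inorder splits into left=[], right=[]
  root=14; inorder splits into left=[], right=[]
  root=28; inorder splits into left=[], right=[]
Reconstructed level-order: [22, 8, 28, 1, 14]


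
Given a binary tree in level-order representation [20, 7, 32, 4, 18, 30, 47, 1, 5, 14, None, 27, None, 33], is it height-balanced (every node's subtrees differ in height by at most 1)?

Tree (level-order array): [20, 7, 32, 4, 18, 30, 47, 1, 5, 14, None, 27, None, 33]
Definition: a tree is height-balanced if, at every node, |h(left) - h(right)| <= 1 (empty subtree has height -1).
Bottom-up per-node check:
  node 1: h_left=-1, h_right=-1, diff=0 [OK], height=0
  node 5: h_left=-1, h_right=-1, diff=0 [OK], height=0
  node 4: h_left=0, h_right=0, diff=0 [OK], height=1
  node 14: h_left=-1, h_right=-1, diff=0 [OK], height=0
  node 18: h_left=0, h_right=-1, diff=1 [OK], height=1
  node 7: h_left=1, h_right=1, diff=0 [OK], height=2
  node 27: h_left=-1, h_right=-1, diff=0 [OK], height=0
  node 30: h_left=0, h_right=-1, diff=1 [OK], height=1
  node 33: h_left=-1, h_right=-1, diff=0 [OK], height=0
  node 47: h_left=0, h_right=-1, diff=1 [OK], height=1
  node 32: h_left=1, h_right=1, diff=0 [OK], height=2
  node 20: h_left=2, h_right=2, diff=0 [OK], height=3
All nodes satisfy the balance condition.
Result: Balanced


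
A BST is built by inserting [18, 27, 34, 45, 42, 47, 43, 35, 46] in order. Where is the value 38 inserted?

Starting tree (level order): [18, None, 27, None, 34, None, 45, 42, 47, 35, 43, 46]
Insertion path: 18 -> 27 -> 34 -> 45 -> 42 -> 35
Result: insert 38 as right child of 35
Final tree (level order): [18, None, 27, None, 34, None, 45, 42, 47, 35, 43, 46, None, None, 38]


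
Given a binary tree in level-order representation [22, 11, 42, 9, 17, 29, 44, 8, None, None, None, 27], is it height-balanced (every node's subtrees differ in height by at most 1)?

Tree (level-order array): [22, 11, 42, 9, 17, 29, 44, 8, None, None, None, 27]
Definition: a tree is height-balanced if, at every node, |h(left) - h(right)| <= 1 (empty subtree has height -1).
Bottom-up per-node check:
  node 8: h_left=-1, h_right=-1, diff=0 [OK], height=0
  node 9: h_left=0, h_right=-1, diff=1 [OK], height=1
  node 17: h_left=-1, h_right=-1, diff=0 [OK], height=0
  node 11: h_left=1, h_right=0, diff=1 [OK], height=2
  node 27: h_left=-1, h_right=-1, diff=0 [OK], height=0
  node 29: h_left=0, h_right=-1, diff=1 [OK], height=1
  node 44: h_left=-1, h_right=-1, diff=0 [OK], height=0
  node 42: h_left=1, h_right=0, diff=1 [OK], height=2
  node 22: h_left=2, h_right=2, diff=0 [OK], height=3
All nodes satisfy the balance condition.
Result: Balanced


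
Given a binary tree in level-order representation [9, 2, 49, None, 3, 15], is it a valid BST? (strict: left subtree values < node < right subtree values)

Level-order array: [9, 2, 49, None, 3, 15]
Validate using subtree bounds (lo, hi): at each node, require lo < value < hi,
then recurse left with hi=value and right with lo=value.
Preorder trace (stopping at first violation):
  at node 9 with bounds (-inf, +inf): OK
  at node 2 with bounds (-inf, 9): OK
  at node 3 with bounds (2, 9): OK
  at node 49 with bounds (9, +inf): OK
  at node 15 with bounds (9, 49): OK
No violation found at any node.
Result: Valid BST


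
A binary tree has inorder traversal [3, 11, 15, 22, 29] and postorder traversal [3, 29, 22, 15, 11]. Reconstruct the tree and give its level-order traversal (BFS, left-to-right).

Inorder:   [3, 11, 15, 22, 29]
Postorder: [3, 29, 22, 15, 11]
Algorithm: postorder visits root last, so walk postorder right-to-left;
each value is the root of the current inorder slice — split it at that
value, recurse on the right subtree first, then the left.
Recursive splits:
  root=11; inorder splits into left=[3], right=[15, 22, 29]
  root=15; inorder splits into left=[], right=[22, 29]
  root=22; inorder splits into left=[], right=[29]
  root=29; inorder splits into left=[], right=[]
  root=3; inorder splits into left=[], right=[]
Reconstructed level-order: [11, 3, 15, 22, 29]


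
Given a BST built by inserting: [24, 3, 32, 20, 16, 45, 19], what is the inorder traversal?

Tree insertion order: [24, 3, 32, 20, 16, 45, 19]
Tree (level-order array): [24, 3, 32, None, 20, None, 45, 16, None, None, None, None, 19]
Inorder traversal: [3, 16, 19, 20, 24, 32, 45]


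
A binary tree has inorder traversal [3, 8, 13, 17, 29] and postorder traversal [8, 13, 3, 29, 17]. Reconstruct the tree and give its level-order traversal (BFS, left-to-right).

Inorder:   [3, 8, 13, 17, 29]
Postorder: [8, 13, 3, 29, 17]
Algorithm: postorder visits root last, so walk postorder right-to-left;
each value is the root of the current inorder slice — split it at that
value, recurse on the right subtree first, then the left.
Recursive splits:
  root=17; inorder splits into left=[3, 8, 13], right=[29]
  root=29; inorder splits into left=[], right=[]
  root=3; inorder splits into left=[], right=[8, 13]
  root=13; inorder splits into left=[8], right=[]
  root=8; inorder splits into left=[], right=[]
Reconstructed level-order: [17, 3, 29, 13, 8]


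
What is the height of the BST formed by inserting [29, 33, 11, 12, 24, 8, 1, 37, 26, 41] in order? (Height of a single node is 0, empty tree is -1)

Insertion order: [29, 33, 11, 12, 24, 8, 1, 37, 26, 41]
Tree (level-order array): [29, 11, 33, 8, 12, None, 37, 1, None, None, 24, None, 41, None, None, None, 26]
Compute height bottom-up (empty subtree = -1):
  height(1) = 1 + max(-1, -1) = 0
  height(8) = 1 + max(0, -1) = 1
  height(26) = 1 + max(-1, -1) = 0
  height(24) = 1 + max(-1, 0) = 1
  height(12) = 1 + max(-1, 1) = 2
  height(11) = 1 + max(1, 2) = 3
  height(41) = 1 + max(-1, -1) = 0
  height(37) = 1 + max(-1, 0) = 1
  height(33) = 1 + max(-1, 1) = 2
  height(29) = 1 + max(3, 2) = 4
Height = 4


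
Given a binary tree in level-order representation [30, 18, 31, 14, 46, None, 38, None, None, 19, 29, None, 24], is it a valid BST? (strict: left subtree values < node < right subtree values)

Level-order array: [30, 18, 31, 14, 46, None, 38, None, None, 19, 29, None, 24]
Validate using subtree bounds (lo, hi): at each node, require lo < value < hi,
then recurse left with hi=value and right with lo=value.
Preorder trace (stopping at first violation):
  at node 30 with bounds (-inf, +inf): OK
  at node 18 with bounds (-inf, 30): OK
  at node 14 with bounds (-inf, 18): OK
  at node 46 with bounds (18, 30): VIOLATION
Node 46 violates its bound: not (18 < 46 < 30).
Result: Not a valid BST
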